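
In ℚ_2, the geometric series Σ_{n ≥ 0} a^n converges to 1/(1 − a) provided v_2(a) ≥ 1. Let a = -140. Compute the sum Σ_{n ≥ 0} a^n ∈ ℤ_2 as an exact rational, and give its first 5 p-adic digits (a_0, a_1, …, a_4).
Σ a^n = 1/(1 − a) = 1/141;  first 5 digits = (1, 0, 1, 0, 0)

v_2(a) = 2 ≥ 1, so the series converges in ℤ_2 to 1/(1 − a) = 1/(1 − (-140)) = 1/141. Expand this rational in ℤ_2: compute digits iteratively via d_i = x_i mod 2, x_{i+1} = (x_i − d_i)/2. The first 5 digits are (1, 0, 1, 0, 0).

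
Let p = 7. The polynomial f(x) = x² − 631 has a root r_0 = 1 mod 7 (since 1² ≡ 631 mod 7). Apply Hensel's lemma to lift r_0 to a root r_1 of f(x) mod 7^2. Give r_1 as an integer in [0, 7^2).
r_1 = 22 (mod 49)

Hensel's recurrence: r_{i+1} = r_i − f(r_i)·(f′(r_i))^{-1} mod 7^{i+2}, with f′(x) = 2x. Iterate:
  r_0 = 1 (mod 7)
  r_1 = 22 (mod 49)
Final: r_1 = 22, and one checks f(r_1) ≡ 0 mod 7^2.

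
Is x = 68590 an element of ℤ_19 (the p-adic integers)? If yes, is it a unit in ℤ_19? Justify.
x ∈ ℤ_19 but not a unit; v_19(x) = 3 > 0

ℤ_19 = {x ∈ ℚ_19 : v_19(x) ≥ 0} and ℤ_19^× = {x ∈ ℤ_19 : v_19(x) = 0}. Here v_19(68590) = v_19(num) − v_19(den) = 3; compare against these criteria.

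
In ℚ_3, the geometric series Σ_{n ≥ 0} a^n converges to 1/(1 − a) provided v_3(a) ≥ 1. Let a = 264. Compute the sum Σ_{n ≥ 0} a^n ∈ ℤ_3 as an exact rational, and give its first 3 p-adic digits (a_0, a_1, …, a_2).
Σ a^n = 1/(1 − a) = -1/263;  first 3 digits = (1, 1, 0)

v_3(a) = 1 ≥ 1, so the series converges in ℤ_3 to 1/(1 − a) = 1/(1 − 264) = -1/263. Expand this rational in ℤ_3: compute digits iteratively via d_i = x_i mod 3, x_{i+1} = (x_i − d_i)/3. The first 3 digits are (1, 1, 0).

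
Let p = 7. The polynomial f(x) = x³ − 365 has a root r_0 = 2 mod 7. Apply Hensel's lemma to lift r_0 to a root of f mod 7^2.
r_1 = 44 (mod 49)

Hensel: r_{i+1} = r_i − f(r_i)/f′(r_i) mod 7^{i+2}, where f′(x) = 3x². Iterate:
  r_0 = 2 (mod 7)
  r_1 = 44 (mod 49)
Final: r = 44 with f(r) ≡ 0 mod 7^2.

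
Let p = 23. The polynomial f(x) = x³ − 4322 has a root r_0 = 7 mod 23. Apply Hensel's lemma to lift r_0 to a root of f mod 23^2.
r_1 = 214 (mod 529)

Hensel: r_{i+1} = r_i − f(r_i)/f′(r_i) mod 23^{i+2}, where f′(x) = 3x². Iterate:
  r_0 = 7 (mod 23)
  r_1 = 214 (mod 529)
Final: r = 214 with f(r) ≡ 0 mod 23^2.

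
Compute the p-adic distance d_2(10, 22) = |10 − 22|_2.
d_2(10, 22) = 1/4

Step 1 — x − y = 10 − 22 = -12. Step 2 — v_2(-12) = 2 (factor: -12 = −(2^2 · 3); the sign does not affect v_p). Step 3 — |x − y|_2 = 2^{-2} = 1/4.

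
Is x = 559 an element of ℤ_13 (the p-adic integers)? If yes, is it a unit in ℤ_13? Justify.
x ∈ ℤ_13 but not a unit; v_13(x) = 1 > 0

ℤ_13 = {x ∈ ℚ_13 : v_13(x) ≥ 0} and ℤ_13^× = {x ∈ ℤ_13 : v_13(x) = 0}. Here v_13(559) = v_13(num) − v_13(den) = 1; compare against these criteria.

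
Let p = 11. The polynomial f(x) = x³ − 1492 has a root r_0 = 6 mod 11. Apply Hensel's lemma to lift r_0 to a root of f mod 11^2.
r_1 = 94 (mod 121)

Hensel: r_{i+1} = r_i − f(r_i)/f′(r_i) mod 11^{i+2}, where f′(x) = 3x². Iterate:
  r_0 = 6 (mod 11)
  r_1 = 94 (mod 121)
Final: r = 94 with f(r) ≡ 0 mod 11^2.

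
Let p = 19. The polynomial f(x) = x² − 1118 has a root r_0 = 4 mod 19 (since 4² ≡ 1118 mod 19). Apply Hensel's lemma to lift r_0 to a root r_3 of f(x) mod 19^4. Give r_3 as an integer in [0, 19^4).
r_3 = 108532 (mod 130321)

Hensel's recurrence: r_{i+1} = r_i − f(r_i)·(f′(r_i))^{-1} mod 19^{i+2}, with f′(x) = 2x. Iterate:
  r_0 = 4 (mod 19)
  r_1 = 232 (mod 361)
  r_2 = 5647 (mod 6859)
  r_3 = 108532 (mod 130321)
Final: r_3 = 108532, and one checks f(r_3) ≡ 0 mod 19^4.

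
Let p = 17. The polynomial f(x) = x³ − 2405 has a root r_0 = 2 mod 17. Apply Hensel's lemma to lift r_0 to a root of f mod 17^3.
r_2 = 3742 (mod 4913)

Hensel: r_{i+1} = r_i − f(r_i)/f′(r_i) mod 17^{i+2}, where f′(x) = 3x². Iterate:
  r_0 = 2 (mod 17)
  r_1 = 274 (mod 289)
  r_2 = 3742 (mod 4913)
Final: r = 3742 with f(r) ≡ 0 mod 17^3.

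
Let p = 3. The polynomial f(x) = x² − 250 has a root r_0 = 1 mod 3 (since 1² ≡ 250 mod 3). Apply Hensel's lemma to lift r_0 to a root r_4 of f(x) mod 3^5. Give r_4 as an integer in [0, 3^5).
r_4 = 175 (mod 243)

Hensel's recurrence: r_{i+1} = r_i − f(r_i)·(f′(r_i))^{-1} mod 3^{i+2}, with f′(x) = 2x. Iterate:
  r_0 = 1 (mod 3)
  r_1 = 4 (mod 9)
  r_2 = 13 (mod 27)
  r_3 = 13 (mod 81)
  r_4 = 175 (mod 243)
Final: r_4 = 175, and one checks f(r_4) ≡ 0 mod 3^5.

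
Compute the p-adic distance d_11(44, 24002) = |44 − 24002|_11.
d_11(44, 24002) = 1/1331

Step 1 — x − y = 44 − 24002 = -23958. Step 2 — v_11(-23958) = 3 (factor: -23958 = −(11^3 · 18); the sign does not affect v_p). Step 3 — |x − y|_11 = 11^{-3} = 1/1331.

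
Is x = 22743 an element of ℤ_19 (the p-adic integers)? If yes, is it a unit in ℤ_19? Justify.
x ∈ ℤ_19 but not a unit; v_19(x) = 2 > 0

ℤ_19 = {x ∈ ℚ_19 : v_19(x) ≥ 0} and ℤ_19^× = {x ∈ ℤ_19 : v_19(x) = 0}. Here v_19(22743) = v_19(num) − v_19(den) = 2; compare against these criteria.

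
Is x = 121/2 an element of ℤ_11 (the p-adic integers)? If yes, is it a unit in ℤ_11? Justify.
x ∈ ℤ_11 but not a unit; v_11(x) = 2 > 0

ℤ_11 = {x ∈ ℚ_11 : v_11(x) ≥ 0} and ℤ_11^× = {x ∈ ℤ_11 : v_11(x) = 0}. Here v_11(121/2) = v_11(num) − v_11(den) = 2; compare against these criteria.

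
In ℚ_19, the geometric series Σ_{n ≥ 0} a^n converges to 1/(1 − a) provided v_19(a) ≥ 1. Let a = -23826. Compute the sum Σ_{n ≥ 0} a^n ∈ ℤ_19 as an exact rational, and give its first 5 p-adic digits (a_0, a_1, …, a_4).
Σ a^n = 1/(1 − a) = 1/23827;  first 5 digits = (1, 0, 10, 15, 4)

v_19(a) = 2 ≥ 1, so the series converges in ℤ_19 to 1/(1 − a) = 1/(1 − (-23826)) = 1/23827. Expand this rational in ℤ_19: compute digits iteratively via d_i = x_i mod 19, x_{i+1} = (x_i − d_i)/19. The first 5 digits are (1, 0, 10, 15, 4).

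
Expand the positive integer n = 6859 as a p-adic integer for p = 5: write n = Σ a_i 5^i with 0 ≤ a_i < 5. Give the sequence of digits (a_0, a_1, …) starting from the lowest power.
(a_0, a_1, …) = (4, 1, 4, 4, 0, 2)

Repeated division by 5 gives the digits low-to-high: 6859 = 4 + 1·5^1 + 4·5^2 + 4·5^3 + 2·5^5. Digit sequence: (4, 1, 4, 4, 0, 2).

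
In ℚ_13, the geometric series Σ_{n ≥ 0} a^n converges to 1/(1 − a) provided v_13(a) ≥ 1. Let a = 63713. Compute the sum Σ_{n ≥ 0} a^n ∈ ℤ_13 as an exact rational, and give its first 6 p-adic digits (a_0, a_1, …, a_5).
Σ a^n = 1/(1 − a) = -1/63712;  first 6 digits = (1, 0, 0, 3, 2, 0)

v_13(a) = 3 ≥ 1, so the series converges in ℤ_13 to 1/(1 − a) = 1/(1 − 63713) = -1/63712. Expand this rational in ℤ_13: compute digits iteratively via d_i = x_i mod 13, x_{i+1} = (x_i − d_i)/13. The first 6 digits are (1, 0, 0, 3, 2, 0).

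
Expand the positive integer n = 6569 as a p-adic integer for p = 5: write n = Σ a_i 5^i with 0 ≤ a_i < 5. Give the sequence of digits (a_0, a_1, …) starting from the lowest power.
(a_0, a_1, …) = (4, 3, 2, 2, 0, 2)

Repeated division by 5 gives the digits low-to-high: 6569 = 4 + 3·5^1 + 2·5^2 + 2·5^3 + 2·5^5. Digit sequence: (4, 3, 2, 2, 0, 2).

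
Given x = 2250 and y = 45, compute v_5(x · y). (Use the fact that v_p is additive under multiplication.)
v_5(101250) = 4

v_p(x) = 3 (factor: 2250 = 5^3 · 18); v_p(y) = 1 (factor: 45 = 5^1 · 9). Additivity: v_p(xy) = v_p(x) + v_p(y) = 3 + 1 = 4. (Direct check: xy = 101250 = 5^4 · (162).)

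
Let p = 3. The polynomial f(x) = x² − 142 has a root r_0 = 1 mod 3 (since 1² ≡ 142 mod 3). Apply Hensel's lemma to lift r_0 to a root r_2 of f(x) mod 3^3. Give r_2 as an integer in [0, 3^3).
r_2 = 13 (mod 27)

Hensel's recurrence: r_{i+1} = r_i − f(r_i)·(f′(r_i))^{-1} mod 3^{i+2}, with f′(x) = 2x. Iterate:
  r_0 = 1 (mod 3)
  r_1 = 4 (mod 9)
  r_2 = 13 (mod 27)
Final: r_2 = 13, and one checks f(r_2) ≡ 0 mod 3^3.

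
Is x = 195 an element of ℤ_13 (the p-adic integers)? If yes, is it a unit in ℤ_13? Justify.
x ∈ ℤ_13 but not a unit; v_13(x) = 1 > 0

ℤ_13 = {x ∈ ℚ_13 : v_13(x) ≥ 0} and ℤ_13^× = {x ∈ ℤ_13 : v_13(x) = 0}. Here v_13(195) = v_13(num) − v_13(den) = 1; compare against these criteria.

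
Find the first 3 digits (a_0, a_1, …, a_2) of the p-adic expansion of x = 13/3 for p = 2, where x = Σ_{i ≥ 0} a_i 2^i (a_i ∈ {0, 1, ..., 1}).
(a_0, …, a_2) = (1, 1, 1)

v_2(13/3) = 0 (numerator and denominator both coprime to 2), so x ∈ ℤ_2^×. Compute digits iteratively via a_i = x_i mod 2, x_{i+1} = (x_i − a_i)/2, with x_0 = x:
  x_0 = 13/3;  a_0 = 1;  x_1 = (x_0 − 1)/2 = 5/3
  x_1 = 5/3;  a_1 = 1;  x_2 = (x_1 − 1)/2 = 1/3
  x_2 = 1/3;  a_2 = 1;  x_3 = (x_2 − 1)/2 = -1/3
Digits: (1, 1, 1).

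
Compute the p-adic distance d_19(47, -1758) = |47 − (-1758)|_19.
d_19(47, -1758) = 1/361

Step 1 — x − y = 47 − (-1758) = 1805. Step 2 — v_19(1805) = 2 (factor: 1805 = (19^2 · 5); the sign does not affect v_p). Step 3 — |x − y|_19 = 19^{-2} = 1/361.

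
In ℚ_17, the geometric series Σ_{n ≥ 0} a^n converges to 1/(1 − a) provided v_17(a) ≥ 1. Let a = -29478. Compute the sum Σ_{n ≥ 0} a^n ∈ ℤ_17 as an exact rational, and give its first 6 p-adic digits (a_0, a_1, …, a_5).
Σ a^n = 1/(1 − a) = 1/29479;  first 6 digits = (1, 0, 0, 11, 16, 16)

v_17(a) = 3 ≥ 1, so the series converges in ℤ_17 to 1/(1 − a) = 1/(1 − (-29478)) = 1/29479. Expand this rational in ℤ_17: compute digits iteratively via d_i = x_i mod 17, x_{i+1} = (x_i − d_i)/17. The first 6 digits are (1, 0, 0, 11, 16, 16).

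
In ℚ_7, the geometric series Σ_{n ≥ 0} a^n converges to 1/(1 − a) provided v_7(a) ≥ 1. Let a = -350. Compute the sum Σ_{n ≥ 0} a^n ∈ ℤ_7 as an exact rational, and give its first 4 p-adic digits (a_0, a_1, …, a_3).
Σ a^n = 1/(1 − a) = 1/351;  first 4 digits = (1, 6, 0, 5)

v_7(a) = 1 ≥ 1, so the series converges in ℤ_7 to 1/(1 − a) = 1/(1 − (-350)) = 1/351. Expand this rational in ℤ_7: compute digits iteratively via d_i = x_i mod 7, x_{i+1} = (x_i − d_i)/7. The first 4 digits are (1, 6, 0, 5).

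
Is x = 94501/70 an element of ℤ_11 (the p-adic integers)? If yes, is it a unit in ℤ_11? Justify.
x ∈ ℤ_11 but not a unit; v_11(x) = 3 > 0

ℤ_11 = {x ∈ ℚ_11 : v_11(x) ≥ 0} and ℤ_11^× = {x ∈ ℤ_11 : v_11(x) = 0}. Here v_11(94501/70) = v_11(num) − v_11(den) = 3; compare against these criteria.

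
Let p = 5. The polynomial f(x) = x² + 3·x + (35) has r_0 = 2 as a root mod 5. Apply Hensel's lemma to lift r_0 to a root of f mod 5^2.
r_1 = 17 (mod 25)

Hensel: r_{i+1} = r_i − f(r_i)·(f′(r_i))^{-1} mod 5^{i+2}, f′(x) = 2x + 3. Iterate:
  r_0 = 2 (mod 5)
  r_1 = 17 (mod 25)
Final: r = 17 satisfies f(r) ≡ 0 mod 5^2.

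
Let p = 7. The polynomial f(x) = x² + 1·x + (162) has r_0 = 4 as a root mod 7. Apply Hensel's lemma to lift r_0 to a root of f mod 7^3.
r_2 = 207 (mod 343)

Hensel: r_{i+1} = r_i − f(r_i)·(f′(r_i))^{-1} mod 7^{i+2}, f′(x) = 2x + 1. Iterate:
  r_0 = 4 (mod 7)
  r_1 = 11 (mod 49)
  r_2 = 207 (mod 343)
Final: r = 207 satisfies f(r) ≡ 0 mod 7^3.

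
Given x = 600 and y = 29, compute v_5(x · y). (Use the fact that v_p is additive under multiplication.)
v_5(17400) = 2

v_p(x) = 2 (factor: 600 = 5^2 · 24); v_p(y) = 0 (factor: 29 = 5^0 · 29). Additivity: v_p(xy) = v_p(x) + v_p(y) = 2 + 0 = 2. (Direct check: xy = 17400 = 5^2 · (696).)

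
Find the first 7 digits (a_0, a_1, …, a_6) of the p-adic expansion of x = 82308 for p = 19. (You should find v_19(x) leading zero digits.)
(a_0, …, a_6) = (0, 0, 0, 12, 0, 0, 0)

v_19(82308) = 3, so a_0 = ... = a_2 = 0. Factor out: x = 19^3 · u with u = 12 a unit in ℤ_19. Expand u iteratively via a_{v+i} = u_i mod 19, u_{i+1} = (u_i − a_{v+i})/19:
  u_0 = 12;  a_3 = 12;  u_1 = (u_0 − 12)/19 = 0
  u_1 = 0;  a_4 = 0;  u_2 = (u_1 − 0)/19 = 0
  u_2 = 0;  a_5 = 0;  u_3 = (u_2 − 0)/19 = 0
  u_3 = 0;  a_6 = 0;  u_4 = (u_3 − 0)/19 = 0
Digits: (0, 0, 0, 12, 0, 0, 0).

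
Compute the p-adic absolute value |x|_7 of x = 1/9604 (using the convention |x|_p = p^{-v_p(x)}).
|1/9604|_7 = 2401

Step 1 — compute v_7(x) by factoring powers of 7 out of the numerator and denominator: v_7(1/9604) = -4. Step 2 — apply |x|_p = p^{-v_p(x)} = 7^{4} = 2401.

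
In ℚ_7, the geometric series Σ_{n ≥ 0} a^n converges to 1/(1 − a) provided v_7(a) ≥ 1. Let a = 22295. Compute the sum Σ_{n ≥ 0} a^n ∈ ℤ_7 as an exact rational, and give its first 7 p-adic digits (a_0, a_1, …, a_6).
Σ a^n = 1/(1 − a) = -1/22294;  first 7 digits = (1, 0, 0, 2, 2, 1, 4)

v_7(a) = 3 ≥ 1, so the series converges in ℤ_7 to 1/(1 − a) = 1/(1 − 22295) = -1/22294. Expand this rational in ℤ_7: compute digits iteratively via d_i = x_i mod 7, x_{i+1} = (x_i − d_i)/7. The first 7 digits are (1, 0, 0, 2, 2, 1, 4).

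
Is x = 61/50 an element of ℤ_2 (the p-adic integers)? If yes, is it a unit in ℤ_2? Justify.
x ∉ ℤ_2 (v_2(x) = -1 < 0)

ℤ_2 = {x ∈ ℚ_2 : v_2(x) ≥ 0} and ℤ_2^× = {x ∈ ℤ_2 : v_2(x) = 0}. Here v_2(61/50) = v_2(num) − v_2(den) = -1; compare against these criteria.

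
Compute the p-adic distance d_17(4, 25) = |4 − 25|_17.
d_17(4, 25) = 1

Step 1 — x − y = 4 − 25 = -21. Step 2 — v_17(-21) = 0 (factor: -21 = −(17^0 · 21); the sign does not affect v_p). Step 3 — |x − y|_17 = 17^{0} = 1.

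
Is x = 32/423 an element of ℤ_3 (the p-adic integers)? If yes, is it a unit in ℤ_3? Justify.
x ∉ ℤ_3 (v_3(x) = -2 < 0)

ℤ_3 = {x ∈ ℚ_3 : v_3(x) ≥ 0} and ℤ_3^× = {x ∈ ℤ_3 : v_3(x) = 0}. Here v_3(32/423) = v_3(num) − v_3(den) = -2; compare against these criteria.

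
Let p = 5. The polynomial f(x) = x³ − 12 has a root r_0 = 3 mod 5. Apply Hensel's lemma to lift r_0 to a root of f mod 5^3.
r_2 = 8 (mod 125)

Hensel: r_{i+1} = r_i − f(r_i)/f′(r_i) mod 5^{i+2}, where f′(x) = 3x². Iterate:
  r_0 = 3 (mod 5)
  r_1 = 8 (mod 25)
  r_2 = 8 (mod 125)
Final: r = 8 with f(r) ≡ 0 mod 5^3.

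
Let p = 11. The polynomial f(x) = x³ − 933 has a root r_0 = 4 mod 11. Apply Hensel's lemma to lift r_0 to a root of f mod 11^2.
r_1 = 70 (mod 121)

Hensel: r_{i+1} = r_i − f(r_i)/f′(r_i) mod 11^{i+2}, where f′(x) = 3x². Iterate:
  r_0 = 4 (mod 11)
  r_1 = 70 (mod 121)
Final: r = 70 with f(r) ≡ 0 mod 11^2.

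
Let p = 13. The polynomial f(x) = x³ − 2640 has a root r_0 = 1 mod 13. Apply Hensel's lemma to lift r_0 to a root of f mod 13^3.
r_2 = 2120 (mod 2197)

Hensel: r_{i+1} = r_i − f(r_i)/f′(r_i) mod 13^{i+2}, where f′(x) = 3x². Iterate:
  r_0 = 1 (mod 13)
  r_1 = 92 (mod 169)
  r_2 = 2120 (mod 2197)
Final: r = 2120 with f(r) ≡ 0 mod 13^3.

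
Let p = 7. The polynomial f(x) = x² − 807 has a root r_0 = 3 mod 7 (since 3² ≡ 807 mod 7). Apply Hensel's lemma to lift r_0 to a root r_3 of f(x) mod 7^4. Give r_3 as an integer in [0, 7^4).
r_3 = 1704 (mod 2401)

Hensel's recurrence: r_{i+1} = r_i − f(r_i)·(f′(r_i))^{-1} mod 7^{i+2}, with f′(x) = 2x. Iterate:
  r_0 = 3 (mod 7)
  r_1 = 38 (mod 49)
  r_2 = 332 (mod 343)
  r_3 = 1704 (mod 2401)
Final: r_3 = 1704, and one checks f(r_3) ≡ 0 mod 7^4.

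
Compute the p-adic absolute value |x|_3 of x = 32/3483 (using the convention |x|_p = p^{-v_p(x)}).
|32/3483|_3 = 81

Step 1 — compute v_3(x) by factoring powers of 3 out of the numerator and denominator: v_3(32/3483) = -4. Step 2 — apply |x|_p = p^{-v_p(x)} = 3^{4} = 81.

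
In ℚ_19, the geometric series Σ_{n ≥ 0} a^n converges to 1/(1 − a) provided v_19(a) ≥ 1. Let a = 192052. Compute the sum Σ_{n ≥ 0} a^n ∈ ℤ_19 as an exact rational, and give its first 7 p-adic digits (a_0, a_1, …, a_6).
Σ a^n = 1/(1 − a) = -1/192051;  first 7 digits = (1, 0, 0, 9, 1, 0, 5)

v_19(a) = 3 ≥ 1, so the series converges in ℤ_19 to 1/(1 − a) = 1/(1 − 192052) = -1/192051. Expand this rational in ℤ_19: compute digits iteratively via d_i = x_i mod 19, x_{i+1} = (x_i − d_i)/19. The first 7 digits are (1, 0, 0, 9, 1, 0, 5).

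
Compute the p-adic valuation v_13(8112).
v_13(8112) = 2

v_13(n) is the largest exponent k such that 13^k divides n. Factor out: 8112 = 13^2 · 48. (Sign doesn't affect v_p.) So v_13(8112) = 2.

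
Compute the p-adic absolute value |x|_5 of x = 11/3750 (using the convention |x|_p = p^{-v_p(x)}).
|11/3750|_5 = 625

Step 1 — compute v_5(x) by factoring powers of 5 out of the numerator and denominator: v_5(11/3750) = -4. Step 2 — apply |x|_p = p^{-v_p(x)} = 5^{4} = 625.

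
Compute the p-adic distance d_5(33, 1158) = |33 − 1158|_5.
d_5(33, 1158) = 1/125

Step 1 — x − y = 33 − 1158 = -1125. Step 2 — v_5(-1125) = 3 (factor: -1125 = −(5^3 · 9); the sign does not affect v_p). Step 3 — |x − y|_5 = 5^{-3} = 1/125.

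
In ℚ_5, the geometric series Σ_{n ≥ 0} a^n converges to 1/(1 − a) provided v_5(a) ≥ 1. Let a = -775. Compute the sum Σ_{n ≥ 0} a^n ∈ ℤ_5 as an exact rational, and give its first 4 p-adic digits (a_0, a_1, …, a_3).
Σ a^n = 1/(1 − a) = 1/776;  first 4 digits = (1, 0, 4, 3)

v_5(a) = 2 ≥ 1, so the series converges in ℤ_5 to 1/(1 − a) = 1/(1 − (-775)) = 1/776. Expand this rational in ℤ_5: compute digits iteratively via d_i = x_i mod 5, x_{i+1} = (x_i − d_i)/5. The first 4 digits are (1, 0, 4, 3).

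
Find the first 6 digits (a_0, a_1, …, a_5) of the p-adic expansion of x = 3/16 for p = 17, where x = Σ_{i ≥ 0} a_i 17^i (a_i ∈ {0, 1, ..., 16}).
(a_0, …, a_5) = (14, 13, 13, 13, 13, 13)

v_17(3/16) = 0 (numerator and denominator both coprime to 17), so x ∈ ℤ_17^×. Compute digits iteratively via a_i = x_i mod 17, x_{i+1} = (x_i − a_i)/17, with x_0 = x:
  x_0 = 3/16;  a_0 = 14;  x_1 = (x_0 − 14)/17 = -13/16
  x_1 = -13/16;  a_1 = 13;  x_2 = (x_1 − 13)/17 = -13/16
  x_2 = -13/16;  a_2 = 13;  x_3 = (x_2 − 13)/17 = -13/16
  x_3 = -13/16;  a_3 = 13;  x_4 = (x_3 − 13)/17 = -13/16
  x_4 = -13/16;  a_4 = 13;  x_5 = (x_4 − 13)/17 = -13/16
  x_5 = -13/16;  a_5 = 13;  x_6 = (x_5 − 13)/17 = -13/16
Digits: (14, 13, 13, 13, 13, 13).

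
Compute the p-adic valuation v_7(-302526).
v_7(-302526) = 5

v_7(n) is the largest exponent k such that 7^k divides n. Factor out: -302526 = -7^5 · 18. (Sign doesn't affect v_p.) So v_7(-302526) = 5.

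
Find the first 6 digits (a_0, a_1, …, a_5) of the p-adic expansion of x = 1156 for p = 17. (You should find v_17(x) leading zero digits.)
(a_0, …, a_5) = (0, 0, 4, 0, 0, 0)

v_17(1156) = 2, so a_0 = ... = a_1 = 0. Factor out: x = 17^2 · u with u = 4 a unit in ℤ_17. Expand u iteratively via a_{v+i} = u_i mod 17, u_{i+1} = (u_i − a_{v+i})/17:
  u_0 = 4;  a_2 = 4;  u_1 = (u_0 − 4)/17 = 0
  u_1 = 0;  a_3 = 0;  u_2 = (u_1 − 0)/17 = 0
  u_2 = 0;  a_4 = 0;  u_3 = (u_2 − 0)/17 = 0
  u_3 = 0;  a_5 = 0;  u_4 = (u_3 − 0)/17 = 0
Digits: (0, 0, 4, 0, 0, 0).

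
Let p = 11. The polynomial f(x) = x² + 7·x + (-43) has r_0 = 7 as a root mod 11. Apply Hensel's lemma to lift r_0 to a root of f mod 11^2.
r_1 = 62 (mod 121)

Hensel: r_{i+1} = r_i − f(r_i)·(f′(r_i))^{-1} mod 11^{i+2}, f′(x) = 2x + 7. Iterate:
  r_0 = 7 (mod 11)
  r_1 = 62 (mod 121)
Final: r = 62 satisfies f(r) ≡ 0 mod 11^2.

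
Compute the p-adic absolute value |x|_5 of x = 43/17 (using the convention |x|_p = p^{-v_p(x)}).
|43/17|_5 = 1

Step 1 — compute v_5(x) by factoring powers of 5 out of the numerator and denominator: v_5(43/17) = 0. Step 2 — apply |x|_p = p^{-v_p(x)} = 5^{0} = 1.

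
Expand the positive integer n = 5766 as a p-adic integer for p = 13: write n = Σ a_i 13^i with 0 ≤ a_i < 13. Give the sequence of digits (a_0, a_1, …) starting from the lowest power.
(a_0, a_1, …) = (7, 1, 8, 2)

Repeated division by 13 gives the digits low-to-high: 5766 = 7 + 1·13^1 + 8·13^2 + 2·13^3. Digit sequence: (7, 1, 8, 2).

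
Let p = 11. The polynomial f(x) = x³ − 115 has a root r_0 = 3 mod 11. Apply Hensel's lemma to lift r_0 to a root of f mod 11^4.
r_3 = 4667 (mod 14641)

Hensel: r_{i+1} = r_i − f(r_i)/f′(r_i) mod 11^{i+2}, where f′(x) = 3x². Iterate:
  r_0 = 3 (mod 11)
  r_1 = 69 (mod 121)
  r_2 = 674 (mod 1331)
  r_3 = 4667 (mod 14641)
Final: r = 4667 with f(r) ≡ 0 mod 11^4.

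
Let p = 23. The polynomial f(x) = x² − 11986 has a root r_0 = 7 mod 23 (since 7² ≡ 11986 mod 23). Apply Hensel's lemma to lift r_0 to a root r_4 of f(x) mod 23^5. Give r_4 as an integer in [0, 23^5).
r_4 = 2651792 (mod 6436343)

Hensel's recurrence: r_{i+1} = r_i − f(r_i)·(f′(r_i))^{-1} mod 23^{i+2}, with f′(x) = 2x. Iterate:
  r_0 = 7 (mod 23)
  r_1 = 444 (mod 529)
  r_2 = 11553 (mod 12167)
  r_3 = 133223 (mod 279841)
  r_4 = 2651792 (mod 6436343)
Final: r_4 = 2651792, and one checks f(r_4) ≡ 0 mod 23^5.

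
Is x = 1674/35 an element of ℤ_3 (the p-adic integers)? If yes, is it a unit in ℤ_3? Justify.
x ∈ ℤ_3 but not a unit; v_3(x) = 3 > 0

ℤ_3 = {x ∈ ℚ_3 : v_3(x) ≥ 0} and ℤ_3^× = {x ∈ ℤ_3 : v_3(x) = 0}. Here v_3(1674/35) = v_3(num) − v_3(den) = 3; compare against these criteria.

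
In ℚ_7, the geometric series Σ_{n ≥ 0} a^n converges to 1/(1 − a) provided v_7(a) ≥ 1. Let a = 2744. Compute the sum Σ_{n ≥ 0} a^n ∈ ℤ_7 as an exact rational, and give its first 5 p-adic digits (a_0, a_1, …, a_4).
Σ a^n = 1/(1 − a) = -1/2743;  first 5 digits = (1, 0, 0, 1, 1)

v_7(a) = 3 ≥ 1, so the series converges in ℤ_7 to 1/(1 − a) = 1/(1 − 2744) = -1/2743. Expand this rational in ℤ_7: compute digits iteratively via d_i = x_i mod 7, x_{i+1} = (x_i − d_i)/7. The first 5 digits are (1, 0, 0, 1, 1).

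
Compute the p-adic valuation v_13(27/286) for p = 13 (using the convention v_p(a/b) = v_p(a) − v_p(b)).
v_13(27/286) = -1

Factor powers of 13 from the numerator and denominator of the reduced fraction: 27 = 13^0 · 27 and 286 = 13^1 · 22. Apply v_p(a/b) = v_p(a) − v_p(b): v_13(27/286) = 0 − 1 = -1.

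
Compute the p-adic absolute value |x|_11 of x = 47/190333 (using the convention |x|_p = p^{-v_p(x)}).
|47/190333|_11 = 14641

Step 1 — compute v_11(x) by factoring powers of 11 out of the numerator and denominator: v_11(47/190333) = -4. Step 2 — apply |x|_p = p^{-v_p(x)} = 11^{4} = 14641.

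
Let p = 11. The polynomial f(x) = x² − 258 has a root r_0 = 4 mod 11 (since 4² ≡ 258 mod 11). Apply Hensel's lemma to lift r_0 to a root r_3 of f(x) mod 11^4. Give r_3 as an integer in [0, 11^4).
r_3 = 11015 (mod 14641)

Hensel's recurrence: r_{i+1} = r_i − f(r_i)·(f′(r_i))^{-1} mod 11^{i+2}, with f′(x) = 2x. Iterate:
  r_0 = 4 (mod 11)
  r_1 = 4 (mod 121)
  r_2 = 367 (mod 1331)
  r_3 = 11015 (mod 14641)
Final: r_3 = 11015, and one checks f(r_3) ≡ 0 mod 11^4.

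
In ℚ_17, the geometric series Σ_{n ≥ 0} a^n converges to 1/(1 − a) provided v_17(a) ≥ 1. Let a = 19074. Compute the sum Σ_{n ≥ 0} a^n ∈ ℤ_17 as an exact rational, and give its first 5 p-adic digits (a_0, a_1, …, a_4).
Σ a^n = 1/(1 − a) = -1/19073;  first 5 digits = (1, 0, 15, 3, 4)

v_17(a) = 2 ≥ 1, so the series converges in ℤ_17 to 1/(1 − a) = 1/(1 − 19074) = -1/19073. Expand this rational in ℤ_17: compute digits iteratively via d_i = x_i mod 17, x_{i+1} = (x_i − d_i)/17. The first 5 digits are (1, 0, 15, 3, 4).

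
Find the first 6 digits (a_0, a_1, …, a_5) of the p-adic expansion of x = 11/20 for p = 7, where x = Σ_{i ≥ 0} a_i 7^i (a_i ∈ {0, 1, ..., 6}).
(a_0, …, a_5) = (3, 0, 1, 3, 2, 0)

v_7(11/20) = 0 (numerator and denominator both coprime to 7), so x ∈ ℤ_7^×. Compute digits iteratively via a_i = x_i mod 7, x_{i+1} = (x_i − a_i)/7, with x_0 = x:
  x_0 = 11/20;  a_0 = 3;  x_1 = (x_0 − 3)/7 = -7/20
  x_1 = -7/20;  a_1 = 0;  x_2 = (x_1 − 0)/7 = -1/20
  x_2 = -1/20;  a_2 = 1;  x_3 = (x_2 − 1)/7 = -3/20
  x_3 = -3/20;  a_3 = 3;  x_4 = (x_3 − 3)/7 = -9/20
  x_4 = -9/20;  a_4 = 2;  x_5 = (x_4 − 2)/7 = -7/20
  x_5 = -7/20;  a_5 = 0;  x_6 = (x_5 − 0)/7 = -1/20
Digits: (3, 0, 1, 3, 2, 0).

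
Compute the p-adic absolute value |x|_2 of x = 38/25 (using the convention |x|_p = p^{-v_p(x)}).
|38/25|_2 = 1/2

Step 1 — compute v_2(x) by factoring powers of 2 out of the numerator and denominator: v_2(38/25) = 1. Step 2 — apply |x|_p = p^{-v_p(x)} = 2^{-1} = 1/2.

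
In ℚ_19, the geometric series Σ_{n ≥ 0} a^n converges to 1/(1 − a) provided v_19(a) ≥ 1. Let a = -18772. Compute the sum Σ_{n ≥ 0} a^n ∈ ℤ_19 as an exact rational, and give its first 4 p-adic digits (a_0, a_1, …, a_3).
Σ a^n = 1/(1 − a) = 1/18773;  first 4 digits = (1, 0, 5, 16)

v_19(a) = 2 ≥ 1, so the series converges in ℤ_19 to 1/(1 − a) = 1/(1 − (-18772)) = 1/18773. Expand this rational in ℤ_19: compute digits iteratively via d_i = x_i mod 19, x_{i+1} = (x_i − d_i)/19. The first 4 digits are (1, 0, 5, 16).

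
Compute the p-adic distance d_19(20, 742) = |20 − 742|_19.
d_19(20, 742) = 1/361

Step 1 — x − y = 20 − 742 = -722. Step 2 — v_19(-722) = 2 (factor: -722 = −(19^2 · 2); the sign does not affect v_p). Step 3 — |x − y|_19 = 19^{-2} = 1/361.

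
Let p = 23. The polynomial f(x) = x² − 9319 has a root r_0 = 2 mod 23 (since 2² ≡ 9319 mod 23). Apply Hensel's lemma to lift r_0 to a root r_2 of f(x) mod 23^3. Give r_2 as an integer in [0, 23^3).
r_2 = 2992 (mod 12167)

Hensel's recurrence: r_{i+1} = r_i − f(r_i)·(f′(r_i))^{-1} mod 23^{i+2}, with f′(x) = 2x. Iterate:
  r_0 = 2 (mod 23)
  r_1 = 347 (mod 529)
  r_2 = 2992 (mod 12167)
Final: r_2 = 2992, and one checks f(r_2) ≡ 0 mod 23^3.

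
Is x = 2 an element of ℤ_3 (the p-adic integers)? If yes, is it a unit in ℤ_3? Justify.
x ∈ ℤ_3^× (unit); v_3(x) = 0

ℤ_3 = {x ∈ ℚ_3 : v_3(x) ≥ 0} and ℤ_3^× = {x ∈ ℤ_3 : v_3(x) = 0}. Here v_3(2) = v_3(num) − v_3(den) = 0; compare against these criteria.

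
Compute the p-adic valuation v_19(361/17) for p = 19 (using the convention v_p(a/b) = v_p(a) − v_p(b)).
v_19(361/17) = 2

Factor powers of 19 from the numerator and denominator of the reduced fraction: 361 = 19^2 · 1 and 17 = 19^0 · 17. Apply v_p(a/b) = v_p(a) − v_p(b): v_19(361/17) = 2 − 0 = 2.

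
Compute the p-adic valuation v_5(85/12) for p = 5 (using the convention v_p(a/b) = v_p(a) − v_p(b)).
v_5(85/12) = 1

Factor powers of 5 from the numerator and denominator of the reduced fraction: 85 = 5^1 · 17 and 12 = 5^0 · 12. Apply v_p(a/b) = v_p(a) − v_p(b): v_5(85/12) = 1 − 0 = 1.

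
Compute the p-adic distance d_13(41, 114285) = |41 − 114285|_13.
d_13(41, 114285) = 1/28561

Step 1 — x − y = 41 − 114285 = -114244. Step 2 — v_13(-114244) = 4 (factor: -114244 = −(13^4 · 4); the sign does not affect v_p). Step 3 — |x − y|_13 = 13^{-4} = 1/28561.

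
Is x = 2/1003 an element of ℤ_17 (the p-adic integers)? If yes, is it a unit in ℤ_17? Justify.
x ∉ ℤ_17 (v_17(x) = -1 < 0)

ℤ_17 = {x ∈ ℚ_17 : v_17(x) ≥ 0} and ℤ_17^× = {x ∈ ℤ_17 : v_17(x) = 0}. Here v_17(2/1003) = v_17(num) − v_17(den) = -1; compare against these criteria.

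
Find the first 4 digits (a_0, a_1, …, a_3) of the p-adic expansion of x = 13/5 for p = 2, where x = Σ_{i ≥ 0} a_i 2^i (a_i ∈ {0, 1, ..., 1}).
(a_0, …, a_3) = (1, 0, 0, 1)

v_2(13/5) = 0 (numerator and denominator both coprime to 2), so x ∈ ℤ_2^×. Compute digits iteratively via a_i = x_i mod 2, x_{i+1} = (x_i − a_i)/2, with x_0 = x:
  x_0 = 13/5;  a_0 = 1;  x_1 = (x_0 − 1)/2 = 4/5
  x_1 = 4/5;  a_1 = 0;  x_2 = (x_1 − 0)/2 = 2/5
  x_2 = 2/5;  a_2 = 0;  x_3 = (x_2 − 0)/2 = 1/5
  x_3 = 1/5;  a_3 = 1;  x_4 = (x_3 − 1)/2 = -2/5
Digits: (1, 0, 0, 1).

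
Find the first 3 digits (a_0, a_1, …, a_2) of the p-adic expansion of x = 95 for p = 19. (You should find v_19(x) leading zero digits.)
(a_0, …, a_2) = (0, 5, 0)

v_19(95) = 1, so a_0 = ... = a_0 = 0. Factor out: x = 19^1 · u with u = 5 a unit in ℤ_19. Expand u iteratively via a_{v+i} = u_i mod 19, u_{i+1} = (u_i − a_{v+i})/19:
  u_0 = 5;  a_1 = 5;  u_1 = (u_0 − 5)/19 = 0
  u_1 = 0;  a_2 = 0;  u_2 = (u_1 − 0)/19 = 0
Digits: (0, 5, 0).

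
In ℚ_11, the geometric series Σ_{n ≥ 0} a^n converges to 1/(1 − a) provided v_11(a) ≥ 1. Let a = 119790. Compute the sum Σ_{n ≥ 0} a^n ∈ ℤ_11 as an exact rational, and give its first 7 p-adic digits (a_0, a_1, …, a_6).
Σ a^n = 1/(1 − a) = -1/119789;  first 7 digits = (1, 0, 0, 2, 8, 0, 4)

v_11(a) = 3 ≥ 1, so the series converges in ℤ_11 to 1/(1 − a) = 1/(1 − 119790) = -1/119789. Expand this rational in ℤ_11: compute digits iteratively via d_i = x_i mod 11, x_{i+1} = (x_i − d_i)/11. The first 7 digits are (1, 0, 0, 2, 8, 0, 4).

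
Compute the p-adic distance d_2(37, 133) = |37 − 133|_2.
d_2(37, 133) = 1/32

Step 1 — x − y = 37 − 133 = -96. Step 2 — v_2(-96) = 5 (factor: -96 = −(2^5 · 3); the sign does not affect v_p). Step 3 — |x − y|_2 = 2^{-5} = 1/32.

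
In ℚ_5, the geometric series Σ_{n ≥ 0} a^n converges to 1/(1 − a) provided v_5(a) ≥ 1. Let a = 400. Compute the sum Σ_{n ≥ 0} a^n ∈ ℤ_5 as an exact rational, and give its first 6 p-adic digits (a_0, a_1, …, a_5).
Σ a^n = 1/(1 − a) = -1/399;  first 6 digits = (1, 0, 1, 3, 1, 1)

v_5(a) = 2 ≥ 1, so the series converges in ℤ_5 to 1/(1 − a) = 1/(1 − 400) = -1/399. Expand this rational in ℤ_5: compute digits iteratively via d_i = x_i mod 5, x_{i+1} = (x_i − d_i)/5. The first 6 digits are (1, 0, 1, 3, 1, 1).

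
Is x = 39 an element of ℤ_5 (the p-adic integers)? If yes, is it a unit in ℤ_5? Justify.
x ∈ ℤ_5^× (unit); v_5(x) = 0

ℤ_5 = {x ∈ ℚ_5 : v_5(x) ≥ 0} and ℤ_5^× = {x ∈ ℤ_5 : v_5(x) = 0}. Here v_5(39) = v_5(num) − v_5(den) = 0; compare against these criteria.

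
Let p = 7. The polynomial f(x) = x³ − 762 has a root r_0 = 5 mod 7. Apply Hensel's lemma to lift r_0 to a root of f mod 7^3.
r_2 = 201 (mod 343)

Hensel: r_{i+1} = r_i − f(r_i)/f′(r_i) mod 7^{i+2}, where f′(x) = 3x². Iterate:
  r_0 = 5 (mod 7)
  r_1 = 5 (mod 49)
  r_2 = 201 (mod 343)
Final: r = 201 with f(r) ≡ 0 mod 7^3.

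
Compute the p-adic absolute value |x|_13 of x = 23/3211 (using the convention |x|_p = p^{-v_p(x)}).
|23/3211|_13 = 169

Step 1 — compute v_13(x) by factoring powers of 13 out of the numerator and denominator: v_13(23/3211) = -2. Step 2 — apply |x|_p = p^{-v_p(x)} = 13^{2} = 169.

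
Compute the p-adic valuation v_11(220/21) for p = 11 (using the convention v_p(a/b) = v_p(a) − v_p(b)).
v_11(220/21) = 1

Factor powers of 11 from the numerator and denominator of the reduced fraction: 220 = 11^1 · 20 and 21 = 11^0 · 21. Apply v_p(a/b) = v_p(a) − v_p(b): v_11(220/21) = 1 − 0 = 1.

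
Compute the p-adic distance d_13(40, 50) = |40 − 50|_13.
d_13(40, 50) = 1

Step 1 — x − y = 40 − 50 = -10. Step 2 — v_13(-10) = 0 (factor: -10 = −(13^0 · 10); the sign does not affect v_p). Step 3 — |x − y|_13 = 13^{0} = 1.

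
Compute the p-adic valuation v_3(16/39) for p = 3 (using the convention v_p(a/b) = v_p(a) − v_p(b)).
v_3(16/39) = -1

Factor powers of 3 from the numerator and denominator of the reduced fraction: 16 = 3^0 · 16 and 39 = 3^1 · 13. Apply v_p(a/b) = v_p(a) − v_p(b): v_3(16/39) = 0 − 1 = -1.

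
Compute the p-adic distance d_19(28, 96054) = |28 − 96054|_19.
d_19(28, 96054) = 1/6859

Step 1 — x − y = 28 − 96054 = -96026. Step 2 — v_19(-96026) = 3 (factor: -96026 = −(19^3 · 14); the sign does not affect v_p). Step 3 — |x − y|_19 = 19^{-3} = 1/6859.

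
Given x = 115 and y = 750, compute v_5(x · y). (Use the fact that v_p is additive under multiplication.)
v_5(86250) = 4

v_p(x) = 1 (factor: 115 = 5^1 · 23); v_p(y) = 3 (factor: 750 = 5^3 · 6). Additivity: v_p(xy) = v_p(x) + v_p(y) = 1 + 3 = 4. (Direct check: xy = 86250 = 5^4 · (138).)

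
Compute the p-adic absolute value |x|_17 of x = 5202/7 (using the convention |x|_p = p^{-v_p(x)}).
|5202/7|_17 = 1/289

Step 1 — compute v_17(x) by factoring powers of 17 out of the numerator and denominator: v_17(5202/7) = 2. Step 2 — apply |x|_p = p^{-v_p(x)} = 17^{-2} = 1/289.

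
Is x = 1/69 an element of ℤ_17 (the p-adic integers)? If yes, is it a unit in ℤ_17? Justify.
x ∈ ℤ_17^× (unit); v_17(x) = 0

ℤ_17 = {x ∈ ℚ_17 : v_17(x) ≥ 0} and ℤ_17^× = {x ∈ ℤ_17 : v_17(x) = 0}. Here v_17(1/69) = v_17(num) − v_17(den) = 0; compare against these criteria.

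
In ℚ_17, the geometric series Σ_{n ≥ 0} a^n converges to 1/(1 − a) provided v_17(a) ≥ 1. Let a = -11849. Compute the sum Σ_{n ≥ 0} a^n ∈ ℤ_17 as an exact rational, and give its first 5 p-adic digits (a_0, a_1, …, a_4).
Σ a^n = 1/(1 − a) = 1/11850;  first 5 digits = (1, 0, 10, 14, 14)

v_17(a) = 2 ≥ 1, so the series converges in ℤ_17 to 1/(1 − a) = 1/(1 − (-11849)) = 1/11850. Expand this rational in ℤ_17: compute digits iteratively via d_i = x_i mod 17, x_{i+1} = (x_i − d_i)/17. The first 5 digits are (1, 0, 10, 14, 14).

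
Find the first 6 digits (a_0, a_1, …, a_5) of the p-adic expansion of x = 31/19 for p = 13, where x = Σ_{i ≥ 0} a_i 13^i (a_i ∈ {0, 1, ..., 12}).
(a_0, …, a_5) = (3, 4, 12, 10, 6, 7)

v_13(31/19) = 0 (numerator and denominator both coprime to 13), so x ∈ ℤ_13^×. Compute digits iteratively via a_i = x_i mod 13, x_{i+1} = (x_i − a_i)/13, with x_0 = x:
  x_0 = 31/19;  a_0 = 3;  x_1 = (x_0 − 3)/13 = -2/19
  x_1 = -2/19;  a_1 = 4;  x_2 = (x_1 − 4)/13 = -6/19
  x_2 = -6/19;  a_2 = 12;  x_3 = (x_2 − 12)/13 = -18/19
  x_3 = -18/19;  a_3 = 10;  x_4 = (x_3 − 10)/13 = -16/19
  x_4 = -16/19;  a_4 = 6;  x_5 = (x_4 − 6)/13 = -10/19
  x_5 = -10/19;  a_5 = 7;  x_6 = (x_5 − 7)/13 = -11/19
Digits: (3, 4, 12, 10, 6, 7).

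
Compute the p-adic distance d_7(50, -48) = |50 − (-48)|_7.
d_7(50, -48) = 1/49

Step 1 — x − y = 50 − (-48) = 98. Step 2 — v_7(98) = 2 (factor: 98 = (7^2 · 2); the sign does not affect v_p). Step 3 — |x − y|_7 = 7^{-2} = 1/49.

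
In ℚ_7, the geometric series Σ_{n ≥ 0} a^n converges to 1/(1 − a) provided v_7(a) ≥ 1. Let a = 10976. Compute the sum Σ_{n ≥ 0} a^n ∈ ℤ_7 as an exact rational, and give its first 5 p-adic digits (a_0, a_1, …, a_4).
Σ a^n = 1/(1 − a) = -1/10975;  first 5 digits = (1, 0, 0, 4, 4)

v_7(a) = 3 ≥ 1, so the series converges in ℤ_7 to 1/(1 − a) = 1/(1 − 10976) = -1/10975. Expand this rational in ℤ_7: compute digits iteratively via d_i = x_i mod 7, x_{i+1} = (x_i − d_i)/7. The first 5 digits are (1, 0, 0, 4, 4).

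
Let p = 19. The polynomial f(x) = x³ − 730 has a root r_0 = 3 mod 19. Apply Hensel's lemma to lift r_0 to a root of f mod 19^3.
r_2 = 3024 (mod 6859)

Hensel: r_{i+1} = r_i − f(r_i)/f′(r_i) mod 19^{i+2}, where f′(x) = 3x². Iterate:
  r_0 = 3 (mod 19)
  r_1 = 136 (mod 361)
  r_2 = 3024 (mod 6859)
Final: r = 3024 with f(r) ≡ 0 mod 19^3.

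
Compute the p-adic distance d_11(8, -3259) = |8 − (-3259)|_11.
d_11(8, -3259) = 1/121

Step 1 — x − y = 8 − (-3259) = 3267. Step 2 — v_11(3267) = 2 (factor: 3267 = (11^2 · 27); the sign does not affect v_p). Step 3 — |x − y|_11 = 11^{-2} = 1/121.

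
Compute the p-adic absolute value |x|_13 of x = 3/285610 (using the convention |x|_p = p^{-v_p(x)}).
|3/285610|_13 = 28561

Step 1 — compute v_13(x) by factoring powers of 13 out of the numerator and denominator: v_13(3/285610) = -4. Step 2 — apply |x|_p = p^{-v_p(x)} = 13^{4} = 28561.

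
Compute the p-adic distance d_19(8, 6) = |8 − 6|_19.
d_19(8, 6) = 1

Step 1 — x − y = 8 − 6 = 2. Step 2 — v_19(2) = 0 (factor: 2 = (19^0 · 2); the sign does not affect v_p). Step 3 — |x − y|_19 = 19^{0} = 1.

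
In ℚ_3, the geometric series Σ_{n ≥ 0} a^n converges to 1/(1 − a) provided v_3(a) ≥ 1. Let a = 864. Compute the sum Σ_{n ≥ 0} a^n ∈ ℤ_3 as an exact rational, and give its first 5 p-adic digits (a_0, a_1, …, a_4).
Σ a^n = 1/(1 − a) = -1/863;  first 5 digits = (1, 0, 0, 2, 1)

v_3(a) = 3 ≥ 1, so the series converges in ℤ_3 to 1/(1 − a) = 1/(1 − 864) = -1/863. Expand this rational in ℤ_3: compute digits iteratively via d_i = x_i mod 3, x_{i+1} = (x_i − d_i)/3. The first 5 digits are (1, 0, 0, 2, 1).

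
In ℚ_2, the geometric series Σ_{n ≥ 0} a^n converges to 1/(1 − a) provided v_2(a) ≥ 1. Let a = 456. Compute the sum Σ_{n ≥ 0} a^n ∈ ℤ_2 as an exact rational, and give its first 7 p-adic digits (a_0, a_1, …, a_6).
Σ a^n = 1/(1 − a) = -1/455;  first 7 digits = (1, 0, 0, 1, 0, 0, 0)

v_2(a) = 3 ≥ 1, so the series converges in ℤ_2 to 1/(1 − a) = 1/(1 − 456) = -1/455. Expand this rational in ℤ_2: compute digits iteratively via d_i = x_i mod 2, x_{i+1} = (x_i − d_i)/2. The first 7 digits are (1, 0, 0, 1, 0, 0, 0).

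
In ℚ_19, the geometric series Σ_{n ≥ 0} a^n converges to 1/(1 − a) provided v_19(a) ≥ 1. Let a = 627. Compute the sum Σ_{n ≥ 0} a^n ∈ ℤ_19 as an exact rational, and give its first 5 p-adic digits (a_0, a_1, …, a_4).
Σ a^n = 1/(1 − a) = -1/626;  first 5 digits = (1, 14, 7, 8, 11)

v_19(a) = 1 ≥ 1, so the series converges in ℤ_19 to 1/(1 − a) = 1/(1 − 627) = -1/626. Expand this rational in ℤ_19: compute digits iteratively via d_i = x_i mod 19, x_{i+1} = (x_i − d_i)/19. The first 5 digits are (1, 14, 7, 8, 11).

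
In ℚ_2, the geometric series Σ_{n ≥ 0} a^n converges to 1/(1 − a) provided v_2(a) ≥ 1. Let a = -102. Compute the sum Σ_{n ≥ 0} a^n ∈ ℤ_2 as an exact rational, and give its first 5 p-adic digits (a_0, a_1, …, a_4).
Σ a^n = 1/(1 − a) = 1/103;  first 5 digits = (1, 1, 1, 0, 1)

v_2(a) = 1 ≥ 1, so the series converges in ℤ_2 to 1/(1 − a) = 1/(1 − (-102)) = 1/103. Expand this rational in ℤ_2: compute digits iteratively via d_i = x_i mod 2, x_{i+1} = (x_i − d_i)/2. The first 5 digits are (1, 1, 1, 0, 1).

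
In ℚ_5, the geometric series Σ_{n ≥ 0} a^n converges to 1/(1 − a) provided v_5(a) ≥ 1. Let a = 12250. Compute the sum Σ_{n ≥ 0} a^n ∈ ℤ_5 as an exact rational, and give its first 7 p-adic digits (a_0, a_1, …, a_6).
Σ a^n = 1/(1 − a) = -1/12249;  first 7 digits = (1, 0, 0, 3, 4, 3, 4)

v_5(a) = 3 ≥ 1, so the series converges in ℤ_5 to 1/(1 − a) = 1/(1 − 12250) = -1/12249. Expand this rational in ℤ_5: compute digits iteratively via d_i = x_i mod 5, x_{i+1} = (x_i − d_i)/5. The first 7 digits are (1, 0, 0, 3, 4, 3, 4).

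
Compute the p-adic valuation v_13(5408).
v_13(5408) = 2

v_13(n) is the largest exponent k such that 13^k divides n. Factor out: 5408 = 13^2 · 32. (Sign doesn't affect v_p.) So v_13(5408) = 2.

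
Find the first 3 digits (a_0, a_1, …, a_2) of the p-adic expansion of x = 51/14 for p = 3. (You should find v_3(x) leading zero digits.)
(a_0, …, a_2) = (0, 1, 2)

v_3(51/14) = 1, so a_0 = ... = a_0 = 0. Factor out: x = 3^1 · u with u = 17/14 a unit in ℤ_3. Expand u iteratively via a_{v+i} = u_i mod 3, u_{i+1} = (u_i − a_{v+i})/3:
  u_0 = 17/14;  a_1 = 1;  u_1 = (u_0 − 1)/3 = 1/14
  u_1 = 1/14;  a_2 = 2;  u_2 = (u_1 − 2)/3 = -9/14
Digits: (0, 1, 2).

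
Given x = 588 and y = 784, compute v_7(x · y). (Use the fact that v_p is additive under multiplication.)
v_7(460992) = 4

v_p(x) = 2 (factor: 588 = 7^2 · 12); v_p(y) = 2 (factor: 784 = 7^2 · 16). Additivity: v_p(xy) = v_p(x) + v_p(y) = 2 + 2 = 4. (Direct check: xy = 460992 = 7^4 · (192).)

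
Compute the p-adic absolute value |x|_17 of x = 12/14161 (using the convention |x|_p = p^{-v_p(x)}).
|12/14161|_17 = 289

Step 1 — compute v_17(x) by factoring powers of 17 out of the numerator and denominator: v_17(12/14161) = -2. Step 2 — apply |x|_p = p^{-v_p(x)} = 17^{2} = 289.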